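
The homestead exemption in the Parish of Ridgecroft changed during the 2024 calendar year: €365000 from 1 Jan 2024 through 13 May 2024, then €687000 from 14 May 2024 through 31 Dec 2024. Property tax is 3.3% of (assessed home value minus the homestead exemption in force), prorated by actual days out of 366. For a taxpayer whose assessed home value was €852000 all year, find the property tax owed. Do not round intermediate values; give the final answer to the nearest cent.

€9335.39

1 Jan – 13 May 2024: 134 days, exemption €365000 → (€852000 − €365000) × 3.3% × 134/366 = €5883.9180
14 May – 31 Dec 2024: 232 days, exemption €687000 → (€852000 − €687000) × 3.3% × 232/366 = €3451.4754
Total = €9335.3934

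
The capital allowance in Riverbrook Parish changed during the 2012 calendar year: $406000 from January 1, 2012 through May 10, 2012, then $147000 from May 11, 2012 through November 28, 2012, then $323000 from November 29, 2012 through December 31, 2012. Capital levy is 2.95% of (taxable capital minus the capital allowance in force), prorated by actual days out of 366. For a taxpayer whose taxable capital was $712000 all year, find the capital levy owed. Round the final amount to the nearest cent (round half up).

January 1 – May 10, 2012: 131 days, exemption $406000 → ($712000 − $406000) × 2.95% × 131/366 = $3230.9754
May 11 – November 28, 2012: 202 days, exemption $147000 → ($712000 − $147000) × 2.95% × 202/366 = $9199.0027
November 29 – December 31, 2012: 33 days, exemption $323000 → ($712000 − $323000) × 2.95% × 33/366 = $1034.6762
Total = $13464.6544

$13464.65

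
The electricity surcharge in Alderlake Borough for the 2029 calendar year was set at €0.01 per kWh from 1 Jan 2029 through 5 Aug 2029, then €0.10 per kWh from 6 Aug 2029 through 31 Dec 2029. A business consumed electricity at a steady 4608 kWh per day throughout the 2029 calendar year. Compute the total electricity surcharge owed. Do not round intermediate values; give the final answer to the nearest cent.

€78197.76

1 Jan – 5 Aug 2029: 217 days × 4608 kWh/day = 999,936 kWh at €0.01/kWh → €9999.36
6 Aug – 31 Dec 2029: 148 days × 4608 kWh/day = 681,984 kWh at €0.10/kWh → €68198.40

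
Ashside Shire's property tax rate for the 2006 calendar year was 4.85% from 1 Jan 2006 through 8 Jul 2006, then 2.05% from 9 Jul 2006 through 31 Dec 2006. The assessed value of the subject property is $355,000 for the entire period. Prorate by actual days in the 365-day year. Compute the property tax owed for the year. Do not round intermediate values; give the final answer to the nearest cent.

1 Jan – 8 Jul 2006: 189 days at 4.85% → $355,000 × 4.85% × 189/365 = $8,915.3630
9 Jul – 31 Dec 2006: 176 days at 2.05% → $355,000 × 2.05% × 176/365 = $3,509.1507
Total = $12,424.5137

$12,424.51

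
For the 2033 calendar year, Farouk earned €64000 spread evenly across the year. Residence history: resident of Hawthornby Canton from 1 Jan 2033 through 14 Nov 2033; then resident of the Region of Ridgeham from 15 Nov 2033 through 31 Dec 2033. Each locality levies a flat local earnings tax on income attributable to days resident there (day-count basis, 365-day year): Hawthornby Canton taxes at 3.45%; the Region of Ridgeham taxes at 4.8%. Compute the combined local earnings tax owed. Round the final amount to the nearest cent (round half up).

Hawthornby Canton, 1 Jan – 14 Nov 2033: 318 days → €64000 × 3.45% × 318/365 = €1923.6822
The Region of Ridgeham, 15 Nov – 31 Dec 2033: 47 days → €64000 × 4.8% × 47/365 = €395.5726
Total = €2319.2548

€2319.25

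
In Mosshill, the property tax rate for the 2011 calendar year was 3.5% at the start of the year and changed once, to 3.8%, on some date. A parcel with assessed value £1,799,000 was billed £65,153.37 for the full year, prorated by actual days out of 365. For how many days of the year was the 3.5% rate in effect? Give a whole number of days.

217 days

Let d = days at the first rate; then 365 − d days at the second rate.
£1,799,000 × [3.5%·d + 3.8%·(365−d)] / 365 = £65,153.37
Solving gives d = 217, so the new rate took effect on August 6, 2011.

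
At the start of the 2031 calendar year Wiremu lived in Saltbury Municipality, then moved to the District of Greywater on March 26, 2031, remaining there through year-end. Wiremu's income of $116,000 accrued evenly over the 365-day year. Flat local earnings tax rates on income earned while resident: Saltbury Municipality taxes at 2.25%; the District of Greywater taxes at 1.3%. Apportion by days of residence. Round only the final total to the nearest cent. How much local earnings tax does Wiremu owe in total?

Saltbury Municipality, January 1 – March 25, 2031: 84 days → $116,000 × 2.25% × 84/365 = $600.6575
The District of Greywater, March 26 – December 31, 2031: 281 days → $116,000 × 1.3% × 281/365 = $1,160.9534
Total = $1,761.6110

$1,761.61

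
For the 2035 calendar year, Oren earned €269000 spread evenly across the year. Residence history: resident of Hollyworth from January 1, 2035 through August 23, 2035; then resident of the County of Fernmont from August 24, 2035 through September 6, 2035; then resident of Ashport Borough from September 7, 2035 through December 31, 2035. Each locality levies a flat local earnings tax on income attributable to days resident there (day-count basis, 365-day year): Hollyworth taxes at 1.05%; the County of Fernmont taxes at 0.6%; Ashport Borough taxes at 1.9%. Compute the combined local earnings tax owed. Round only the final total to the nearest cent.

Hollyworth, January 1 – August 23, 2035: 235 days → €269000 × 1.05% × 235/365 = €1818.5137
The County of Fernmont, August 24 – September 6, 2035: 14 days → €269000 × 0.6% × 14/365 = €61.9068
Ashport Borough, September 7 – December 31, 2035: 116 days → €269000 × 1.9% × 116/365 = €1624.3178
Total = €3504.7384

€3504.74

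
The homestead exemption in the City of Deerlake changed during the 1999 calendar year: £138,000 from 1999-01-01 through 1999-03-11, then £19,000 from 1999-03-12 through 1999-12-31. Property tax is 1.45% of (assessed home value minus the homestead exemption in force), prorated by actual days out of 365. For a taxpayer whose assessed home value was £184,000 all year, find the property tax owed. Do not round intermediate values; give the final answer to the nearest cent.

1999-01-01 to 1999-03-11: 70 days, exemption £138,000 → (£184,000 − £138,000) × 1.45% × 70/365 = £127.9178
1999-03-12 to 1999-12-31: 295 days, exemption £19,000 → (£184,000 − £19,000) × 1.45% × 295/365 = £1,933.6644
Total = £2,061.5822

£2,061.58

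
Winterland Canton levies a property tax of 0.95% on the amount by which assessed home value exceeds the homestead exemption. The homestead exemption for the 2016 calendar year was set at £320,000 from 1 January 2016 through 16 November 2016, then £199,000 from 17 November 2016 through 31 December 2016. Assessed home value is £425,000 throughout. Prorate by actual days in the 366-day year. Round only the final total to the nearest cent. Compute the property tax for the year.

£1,138.83

1 January – 16 November 2016: 321 days, exemption £320,000 → (£425,000 − £320,000) × 0.95% × 321/366 = £874.8566
17 November – 31 December 2016: 45 days, exemption £199,000 → (£425,000 − £199,000) × 0.95% × 45/366 = £263.9754
Total = £1,138.8320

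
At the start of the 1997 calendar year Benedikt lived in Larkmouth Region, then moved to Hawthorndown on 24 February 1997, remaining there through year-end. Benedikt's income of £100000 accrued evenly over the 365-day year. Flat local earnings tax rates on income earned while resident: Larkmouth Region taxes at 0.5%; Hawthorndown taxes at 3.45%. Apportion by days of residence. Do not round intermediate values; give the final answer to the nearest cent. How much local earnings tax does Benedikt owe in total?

Larkmouth Region, 1 January – 23 February 1997: 54 days → £100000 × 0.5% × 54/365 = £73.9726
Hawthorndown, 24 February – 31 December 1997: 311 days → £100000 × 3.45% × 311/365 = £2939.5890
Total = £3013.5616

£3013.56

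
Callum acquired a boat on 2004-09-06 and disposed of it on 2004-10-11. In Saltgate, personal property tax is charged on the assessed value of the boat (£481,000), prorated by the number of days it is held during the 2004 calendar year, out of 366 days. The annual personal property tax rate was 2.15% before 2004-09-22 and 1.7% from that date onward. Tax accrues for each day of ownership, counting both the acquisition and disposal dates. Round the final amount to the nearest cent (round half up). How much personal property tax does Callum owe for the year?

2004-09-06 to 2004-09-21: 16 days at 2.15% → £481,000 × 2.15% × 16/366 = £452.0874
2004-09-22 to 2004-10-11: 20 days at 1.7% → £481,000 × 1.7% × 20/366 = £446.8306
Total = £898.9180

£898.92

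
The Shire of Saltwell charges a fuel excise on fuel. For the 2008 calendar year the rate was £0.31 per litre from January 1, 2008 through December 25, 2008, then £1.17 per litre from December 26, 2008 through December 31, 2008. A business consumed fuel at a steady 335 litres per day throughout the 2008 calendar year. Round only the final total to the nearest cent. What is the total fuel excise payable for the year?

£39,737.70

January 1 – December 25, 2008: 360 days × 335 litres/day = 120,600 litres at £0.31/litre → £37,386.00
December 26 – December 31, 2008: 6 days × 335 litres/day = 2,010 litres at £1.17/litre → £2,351.70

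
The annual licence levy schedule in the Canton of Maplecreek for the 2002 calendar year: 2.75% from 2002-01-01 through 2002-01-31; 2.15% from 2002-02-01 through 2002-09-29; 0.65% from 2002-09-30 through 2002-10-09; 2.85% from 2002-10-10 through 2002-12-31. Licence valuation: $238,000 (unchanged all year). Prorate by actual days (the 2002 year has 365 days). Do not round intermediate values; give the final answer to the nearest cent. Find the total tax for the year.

$5,519.32

2002-01-01 to 2002-01-31: 31 days at 2.75% → $238,000 × 2.75% × 31/365 = $555.8767
2002-02-01 to 2002-09-29: 241 days at 2.15% → $238,000 × 2.15% × 241/365 = $3,378.6219
2002-09-30 to 2002-10-09: 10 days at 0.65% → $238,000 × 0.65% × 10/365 = $42.3836
2002-10-10 to 2002-12-31: 83 days at 2.85% → $238,000 × 2.85% × 83/365 = $1,542.4356
Total = $5,519.3178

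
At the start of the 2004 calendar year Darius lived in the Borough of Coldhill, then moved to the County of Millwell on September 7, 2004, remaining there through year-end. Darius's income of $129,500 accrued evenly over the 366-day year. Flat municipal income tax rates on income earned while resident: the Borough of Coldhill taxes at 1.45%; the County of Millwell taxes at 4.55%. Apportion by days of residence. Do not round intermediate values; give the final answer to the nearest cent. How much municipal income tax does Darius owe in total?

The Borough of Coldhill, January 1 – September 6, 2004: 250 days → $129,500 × 1.45% × 250/366 = $1,282.6161
The County of Millwell, September 7 – December 31, 2004: 116 days → $129,500 × 4.55% × 116/366 = $1,867.4891
Total = $3,150.1052

$3,150.11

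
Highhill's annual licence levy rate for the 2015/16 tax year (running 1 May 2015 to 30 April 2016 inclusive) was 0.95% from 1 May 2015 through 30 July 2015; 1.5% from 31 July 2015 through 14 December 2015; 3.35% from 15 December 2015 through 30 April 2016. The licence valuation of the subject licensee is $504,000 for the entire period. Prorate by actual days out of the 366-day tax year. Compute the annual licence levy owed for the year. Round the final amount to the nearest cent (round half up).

$10,386.39

1 May – 30 July 2015: 91 days at 0.95% → $504,000 × 0.95% × 91/366 = $1,190.4590
31 July – 14 December 2015: 137 days at 1.5% → $504,000 × 1.5% × 137/366 = $2,829.8361
15 December 2015 – 30 April 2016: 138 days at 3.35% → $504,000 × 3.35% × 138/366 = $6,366.0984
Total = $10,386.3934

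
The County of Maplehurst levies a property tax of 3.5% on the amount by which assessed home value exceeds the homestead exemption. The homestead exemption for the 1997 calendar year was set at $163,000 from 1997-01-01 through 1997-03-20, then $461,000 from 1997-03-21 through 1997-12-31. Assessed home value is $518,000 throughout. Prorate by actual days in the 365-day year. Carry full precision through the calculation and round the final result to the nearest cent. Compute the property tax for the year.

$4,252.45

1997-01-01 to 1997-03-20: 79 days, exemption $163,000 → ($518,000 − $163,000) × 3.5% × 79/365 = $2,689.2466
1997-03-21 to 1997-12-31: 286 days, exemption $461,000 → ($518,000 − $461,000) × 3.5% × 286/365 = $1,563.2055
Total = $4,252.4521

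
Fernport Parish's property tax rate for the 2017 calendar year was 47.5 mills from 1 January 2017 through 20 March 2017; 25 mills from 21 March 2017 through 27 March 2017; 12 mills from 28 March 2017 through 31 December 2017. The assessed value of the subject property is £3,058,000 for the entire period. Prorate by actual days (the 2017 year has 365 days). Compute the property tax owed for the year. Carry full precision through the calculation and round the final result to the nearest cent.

£60,954.74

1 January – 20 March 2017: 79 days at 47.5 mills → £3,058,000 × 4.75% × 79/365 = £31,438.7534
21 March – 27 March 2017: 7 days at 25 mills → £3,058,000 × 2.5% × 7/365 = £1,466.1644
28 March – 31 December 2017: 279 days at 12 mills → £3,058,000 × 1.2% × 279/365 = £28,049.8192
Total = £60,954.7370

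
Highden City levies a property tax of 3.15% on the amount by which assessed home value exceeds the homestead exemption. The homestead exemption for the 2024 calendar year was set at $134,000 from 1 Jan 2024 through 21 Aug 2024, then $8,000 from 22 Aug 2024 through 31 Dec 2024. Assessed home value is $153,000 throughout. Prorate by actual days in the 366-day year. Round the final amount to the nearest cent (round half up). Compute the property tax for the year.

$2,029.94

1 Jan – 21 Aug 2024: 234 days, exemption $134,000 → ($153,000 − $134,000) × 3.15% × 234/366 = $382.6475
22 Aug – 31 Dec 2024: 132 days, exemption $8,000 → ($153,000 − $8,000) × 3.15% × 132/366 = $1,647.2951
Total = $2,029.9426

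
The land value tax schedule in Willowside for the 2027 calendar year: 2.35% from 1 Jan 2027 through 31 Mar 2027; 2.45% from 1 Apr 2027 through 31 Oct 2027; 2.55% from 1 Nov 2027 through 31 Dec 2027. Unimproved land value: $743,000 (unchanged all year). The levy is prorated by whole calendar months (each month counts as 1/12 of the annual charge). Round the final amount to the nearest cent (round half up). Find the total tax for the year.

$18,141.58

1 Jan – 31 Mar 2027: 3 months at 2.35% → $743,000 × 2.35% × 3/12 = $4,365.1250
1 Apr – 31 Oct 2027: 7 months at 2.45% → $743,000 × 2.45% × 7/12 = $10,618.7083
1 Nov – 31 Dec 2027: 2 months at 2.55% → $743,000 × 2.55% × 2/12 = $3,157.7500
Total = $18,141.5833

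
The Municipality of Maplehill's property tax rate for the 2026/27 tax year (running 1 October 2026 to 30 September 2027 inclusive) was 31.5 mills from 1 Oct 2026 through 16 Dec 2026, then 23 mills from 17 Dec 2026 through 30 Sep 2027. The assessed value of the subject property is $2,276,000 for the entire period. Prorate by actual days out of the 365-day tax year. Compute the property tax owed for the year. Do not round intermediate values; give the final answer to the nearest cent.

$56,429.21

1 Oct – 16 Dec 2026: 77 days at 31.5 mills → $2,276,000 × 3.15% × 77/365 = $15,124.4877
17 Dec 2026 – 30 Sep 2027: 288 days at 23 mills → $2,276,000 × 2.3% × 288/365 = $41,304.7233
Total = $56,429.2110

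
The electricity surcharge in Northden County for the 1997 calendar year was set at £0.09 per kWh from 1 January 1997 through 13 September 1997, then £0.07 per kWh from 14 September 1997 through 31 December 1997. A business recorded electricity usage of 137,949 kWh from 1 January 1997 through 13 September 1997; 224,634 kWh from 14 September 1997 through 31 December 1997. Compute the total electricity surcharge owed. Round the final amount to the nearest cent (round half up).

£28,139.79

1 January – 13 September 1997: 137,949 kWh at £0.09/kWh → £12,415.41
14 September – 31 December 1997: 224,634 kWh at £0.07/kWh → £15,724.38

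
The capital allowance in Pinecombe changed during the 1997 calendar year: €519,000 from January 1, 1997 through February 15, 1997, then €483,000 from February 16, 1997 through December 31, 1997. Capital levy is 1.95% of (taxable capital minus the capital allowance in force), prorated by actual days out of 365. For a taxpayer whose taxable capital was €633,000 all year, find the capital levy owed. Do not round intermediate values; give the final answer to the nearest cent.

€2,836.53

January 1 – February 15, 1997: 46 days, exemption €519,000 → (€633,000 − €519,000) × 1.95% × 46/365 = €280.1589
February 16 – December 31, 1997: 319 days, exemption €483,000 → (€633,000 − €483,000) × 1.95% × 319/365 = €2,556.3699
Total = €2,836.5288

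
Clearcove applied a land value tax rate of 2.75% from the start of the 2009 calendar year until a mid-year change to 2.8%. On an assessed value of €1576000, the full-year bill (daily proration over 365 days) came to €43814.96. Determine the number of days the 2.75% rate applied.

Let d = days at the first rate; then 365 − d days at the second rate.
€1576000 × [2.75%·d + 2.8%·(365−d)] / 365 = €43814.96
Solving gives d = 145, so the new rate took effect on 26 May 2009.

145 days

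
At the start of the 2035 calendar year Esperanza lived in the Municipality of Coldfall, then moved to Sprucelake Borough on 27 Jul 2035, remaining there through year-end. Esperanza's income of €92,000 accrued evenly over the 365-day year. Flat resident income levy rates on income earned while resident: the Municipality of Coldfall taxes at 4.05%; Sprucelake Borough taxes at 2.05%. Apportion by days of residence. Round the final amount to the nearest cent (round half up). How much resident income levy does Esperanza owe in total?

€2,929.51

The Municipality of Coldfall, 1 Jan – 26 Jul 2035: 207 days → €92,000 × 4.05% × 207/365 = €2,113.1014
Sprucelake Borough, 27 Jul – 31 Dec 2035: 158 days → €92,000 × 2.05% × 158/365 = €816.4055
Total = €2,929.5068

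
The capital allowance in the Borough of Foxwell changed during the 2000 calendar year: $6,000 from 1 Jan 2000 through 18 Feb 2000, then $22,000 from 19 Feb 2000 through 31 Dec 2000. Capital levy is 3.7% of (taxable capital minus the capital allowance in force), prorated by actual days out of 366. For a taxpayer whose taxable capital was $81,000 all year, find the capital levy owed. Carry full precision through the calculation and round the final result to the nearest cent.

$2,262.26

1 Jan – 18 Feb 2000: 49 days, exemption $6,000 → ($81,000 − $6,000) × 3.7% × 49/366 = $371.5164
19 Feb – 31 Dec 2000: 317 days, exemption $22,000 → ($81,000 − $22,000) × 3.7% × 317/366 = $1,890.7404
Total = $2,262.2568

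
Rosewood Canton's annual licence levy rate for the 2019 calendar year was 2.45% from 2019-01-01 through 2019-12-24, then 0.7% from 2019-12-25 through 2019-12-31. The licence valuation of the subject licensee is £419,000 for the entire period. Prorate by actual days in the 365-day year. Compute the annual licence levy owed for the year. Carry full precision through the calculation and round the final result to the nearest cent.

2019-01-01 to 2019-12-24: 358 days at 2.45% → £419,000 × 2.45% × 358/365 = £10,068.6274
2019-12-25 to 2019-12-31: 7 days at 0.7% → £419,000 × 0.7% × 7/365 = £56.2493
Total = £10,124.8767

£10,124.88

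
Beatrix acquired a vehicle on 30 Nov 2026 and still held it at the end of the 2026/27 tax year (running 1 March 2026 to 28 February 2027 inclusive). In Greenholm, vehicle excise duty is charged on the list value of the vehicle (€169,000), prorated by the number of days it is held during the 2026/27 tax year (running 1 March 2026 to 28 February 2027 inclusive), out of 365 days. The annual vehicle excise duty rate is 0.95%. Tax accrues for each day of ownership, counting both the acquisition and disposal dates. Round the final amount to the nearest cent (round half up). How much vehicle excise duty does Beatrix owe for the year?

€400.28

Days held (30 Nov 2026 – 28 Feb 2027): 91 out of 365
Tax = €169,000 × 0.95% × 91/365 = €400.2753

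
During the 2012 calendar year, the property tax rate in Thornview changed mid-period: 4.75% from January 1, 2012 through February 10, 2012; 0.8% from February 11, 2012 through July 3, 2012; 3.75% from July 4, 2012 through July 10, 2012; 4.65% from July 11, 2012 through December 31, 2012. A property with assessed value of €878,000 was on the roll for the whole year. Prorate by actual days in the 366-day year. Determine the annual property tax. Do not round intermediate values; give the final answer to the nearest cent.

January 1 – February 10, 2012: 41 days at 4.75% → €878,000 × 4.75% × 41/366 = €4,671.8716
February 11 – July 3, 2012: 144 days at 0.8% → €878,000 × 0.8% × 144/366 = €2,763.5410
July 4 – July 10, 2012: 7 days at 3.75% → €878,000 × 3.75% × 7/366 = €629.7131
July 11 – December 31, 2012: 174 days at 4.65% → €878,000 × 4.65% × 174/366 = €19,409.5574
Total = €27,474.6831

€27,474.68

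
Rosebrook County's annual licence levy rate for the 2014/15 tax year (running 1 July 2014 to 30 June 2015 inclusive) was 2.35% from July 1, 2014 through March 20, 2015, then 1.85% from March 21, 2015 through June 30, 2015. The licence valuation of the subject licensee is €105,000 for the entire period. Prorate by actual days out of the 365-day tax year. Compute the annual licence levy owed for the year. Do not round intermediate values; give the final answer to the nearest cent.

July 1, 2014 – March 20, 2015: 263 days at 2.35% → €105,000 × 2.35% × 263/365 = €1,777.9521
March 21 – June 30, 2015: 102 days at 1.85% → €105,000 × 1.85% × 102/365 = €542.8356
Total = €2,320.7877

€2,320.79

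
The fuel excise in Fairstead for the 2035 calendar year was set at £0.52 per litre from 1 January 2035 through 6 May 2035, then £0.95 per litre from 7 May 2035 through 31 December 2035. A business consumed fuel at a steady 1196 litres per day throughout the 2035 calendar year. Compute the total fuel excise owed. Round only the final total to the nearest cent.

£349,913.72

1 January – 6 May 2035: 126 days × 1196 litres/day = 150,696 litres at £0.52/litre → £78,361.92
7 May – 31 December 2035: 239 days × 1196 litres/day = 285,844 litres at £0.95/litre → £271,551.80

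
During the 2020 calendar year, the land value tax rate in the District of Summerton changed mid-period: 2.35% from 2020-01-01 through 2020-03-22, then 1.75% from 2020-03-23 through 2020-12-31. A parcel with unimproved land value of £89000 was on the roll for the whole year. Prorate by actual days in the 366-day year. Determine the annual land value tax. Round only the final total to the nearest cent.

2020-01-01 to 2020-03-22: 82 days at 2.35% → £89000 × 2.35% × 82/366 = £468.5874
2020-03-23 to 2020-12-31: 284 days at 1.75% → £89000 × 1.75% × 284/366 = £1208.5519
Total = £1677.1393

£1677.14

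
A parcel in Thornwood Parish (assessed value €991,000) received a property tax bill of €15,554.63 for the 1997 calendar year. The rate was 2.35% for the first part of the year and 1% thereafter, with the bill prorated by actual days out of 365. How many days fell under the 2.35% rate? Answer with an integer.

Let d = days at the first rate; then 365 − d days at the second rate.
€991,000 × [2.35%·d + 1%·(365−d)] / 365 = €15,554.63
Solving gives d = 154, so the new rate took effect on 4 June 1997.

154 days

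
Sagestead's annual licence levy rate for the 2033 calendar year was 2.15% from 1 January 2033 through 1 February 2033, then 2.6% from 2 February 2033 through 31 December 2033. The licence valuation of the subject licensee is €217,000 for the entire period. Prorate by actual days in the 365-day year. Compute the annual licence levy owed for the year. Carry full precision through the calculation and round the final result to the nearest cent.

1 January – 1 February 2033: 32 days at 2.15% → €217,000 × 2.15% × 32/365 = €409.0301
2 February – 31 December 2033: 333 days at 2.6% → €217,000 × 2.6% × 333/365 = €5,147.3589
Total = €5,556.3890

€5,556.39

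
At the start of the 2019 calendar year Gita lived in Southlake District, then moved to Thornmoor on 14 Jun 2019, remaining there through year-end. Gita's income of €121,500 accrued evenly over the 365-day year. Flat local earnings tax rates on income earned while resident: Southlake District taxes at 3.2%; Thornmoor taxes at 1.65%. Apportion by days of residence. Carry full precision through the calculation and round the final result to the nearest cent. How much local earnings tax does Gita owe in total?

€2,850.92

Southlake District, 1 Jan – 13 Jun 2019: 164 days → €121,500 × 3.2% × 164/365 = €1,746.9370
Thornmoor, 14 Jun – 31 Dec 2019: 201 days → €121,500 × 1.65% × 201/365 = €1,103.9856
Total = €2,850.9226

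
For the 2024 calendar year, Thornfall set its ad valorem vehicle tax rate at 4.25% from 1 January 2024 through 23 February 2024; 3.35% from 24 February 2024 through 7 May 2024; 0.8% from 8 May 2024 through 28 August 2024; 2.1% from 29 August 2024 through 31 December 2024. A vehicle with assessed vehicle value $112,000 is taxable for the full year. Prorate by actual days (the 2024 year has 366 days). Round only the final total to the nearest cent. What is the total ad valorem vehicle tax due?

1 January – 23 February 2024: 54 days at 4.25% → $112,000 × 4.25% × 54/366 = $702.2951
24 February – 7 May 2024: 74 days at 3.35% → $112,000 × 3.35% × 74/366 = $758.6011
8 May – 28 August 2024: 113 days at 0.8% → $112,000 × 0.8% × 113/366 = $276.6339
29 August – 31 December 2024: 125 days at 2.1% → $112,000 × 2.1% × 125/366 = $803.2787
Total = $2,540.8087

$2,540.81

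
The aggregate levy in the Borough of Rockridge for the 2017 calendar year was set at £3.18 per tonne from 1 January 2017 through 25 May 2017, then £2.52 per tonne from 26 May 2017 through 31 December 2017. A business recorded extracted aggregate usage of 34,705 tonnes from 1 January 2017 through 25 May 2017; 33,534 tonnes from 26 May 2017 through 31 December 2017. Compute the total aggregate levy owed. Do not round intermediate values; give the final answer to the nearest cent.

£194,867.58

1 January – 25 May 2017: 34,705 tonnes at £3.18/tonne → £110,361.90
26 May – 31 December 2017: 33,534 tonnes at £2.52/tonne → £84,505.68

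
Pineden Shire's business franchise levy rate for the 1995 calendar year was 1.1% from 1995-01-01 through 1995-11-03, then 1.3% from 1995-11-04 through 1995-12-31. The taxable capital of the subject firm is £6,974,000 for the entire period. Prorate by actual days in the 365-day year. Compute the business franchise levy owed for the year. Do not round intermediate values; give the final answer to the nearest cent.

1995-01-01 to 1995-11-03: 307 days at 1.1% → £6,974,000 × 1.1% × 307/365 = £64,523.8301
1995-11-04 to 1995-12-31: 58 days at 1.3% → £6,974,000 × 1.3% × 58/365 = £14,406.5644
Total = £78,930.3945

£78,930.39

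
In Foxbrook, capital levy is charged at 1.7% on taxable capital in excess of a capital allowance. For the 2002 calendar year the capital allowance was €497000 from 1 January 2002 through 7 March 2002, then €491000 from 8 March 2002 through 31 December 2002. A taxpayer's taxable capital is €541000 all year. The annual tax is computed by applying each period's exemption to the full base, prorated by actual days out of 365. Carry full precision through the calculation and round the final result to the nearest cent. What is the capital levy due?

€831.56

1 January – 7 March 2002: 66 days, exemption €497000 → (€541000 − €497000) × 1.7% × 66/365 = €135.2548
8 March – 31 December 2002: 299 days, exemption €491000 → (€541000 − €491000) × 1.7% × 299/365 = €696.3014
Total = €831.5562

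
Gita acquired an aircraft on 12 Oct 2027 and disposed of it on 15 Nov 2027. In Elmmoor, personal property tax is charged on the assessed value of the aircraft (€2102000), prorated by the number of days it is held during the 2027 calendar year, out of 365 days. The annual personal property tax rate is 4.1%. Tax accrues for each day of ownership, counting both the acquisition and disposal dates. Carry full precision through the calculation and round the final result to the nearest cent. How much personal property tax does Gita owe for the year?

Days held (12 Oct – 15 Nov 2027): 35 out of 365
Tax = €2102000 × 4.1% × 35/365 = €8264.0274

€8264.03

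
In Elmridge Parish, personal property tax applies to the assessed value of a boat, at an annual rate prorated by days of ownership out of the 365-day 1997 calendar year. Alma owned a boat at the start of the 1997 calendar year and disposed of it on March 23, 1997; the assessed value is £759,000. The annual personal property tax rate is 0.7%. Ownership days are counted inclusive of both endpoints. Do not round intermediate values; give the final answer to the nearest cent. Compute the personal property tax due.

Days held (January 1 – March 23, 1997): 82 out of 365
Tax = £759,000 × 0.7% × 82/365 = £1,193.6055

£1,193.61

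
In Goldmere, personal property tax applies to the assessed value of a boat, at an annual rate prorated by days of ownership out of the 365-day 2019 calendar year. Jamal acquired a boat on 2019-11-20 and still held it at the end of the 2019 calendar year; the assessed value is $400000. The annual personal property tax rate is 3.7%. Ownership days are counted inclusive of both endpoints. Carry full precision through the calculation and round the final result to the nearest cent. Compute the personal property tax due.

Days held (2019-11-20 to 2019-12-31): 42 out of 365
Tax = $400000 × 3.7% × 42/365 = $1703.0137

$1703.01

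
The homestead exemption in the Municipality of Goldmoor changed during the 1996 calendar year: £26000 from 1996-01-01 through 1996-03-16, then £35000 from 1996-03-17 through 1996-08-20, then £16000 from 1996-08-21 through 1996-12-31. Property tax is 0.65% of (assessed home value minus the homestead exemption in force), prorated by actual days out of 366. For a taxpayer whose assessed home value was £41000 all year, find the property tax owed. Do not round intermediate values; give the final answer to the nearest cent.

1996-01-01 to 1996-03-16: 76 days, exemption £26000 → (£41000 − £26000) × 0.65% × 76/366 = £20.2459
1996-03-17 to 1996-08-20: 157 days, exemption £35000 → (£41000 − £35000) × 0.65% × 157/366 = £16.7295
1996-08-21 to 1996-12-31: 133 days, exemption £16000 → (£41000 − £16000) × 0.65% × 133/366 = £59.0505
Total = £96.0260

£96.03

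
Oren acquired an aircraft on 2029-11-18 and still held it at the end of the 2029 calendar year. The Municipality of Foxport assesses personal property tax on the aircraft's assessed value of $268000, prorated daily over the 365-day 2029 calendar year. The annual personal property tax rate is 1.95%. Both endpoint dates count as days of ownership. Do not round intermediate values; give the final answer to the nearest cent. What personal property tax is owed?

$629.98

Days held (2029-11-18 to 2029-12-31): 44 out of 365
Tax = $268000 × 1.95% × 44/365 = $629.9836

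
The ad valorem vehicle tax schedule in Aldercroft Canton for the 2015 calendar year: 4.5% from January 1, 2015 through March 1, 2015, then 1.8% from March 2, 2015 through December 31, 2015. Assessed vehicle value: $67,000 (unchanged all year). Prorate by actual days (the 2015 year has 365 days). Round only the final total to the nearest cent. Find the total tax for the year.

January 1 – March 1, 2015: 60 days at 4.5% → $67,000 × 4.5% × 60/365 = $495.6164
March 2 – December 31, 2015: 305 days at 1.8% → $67,000 × 1.8% × 305/365 = $1,007.7534
Total = $1,503.3699

$1,503.37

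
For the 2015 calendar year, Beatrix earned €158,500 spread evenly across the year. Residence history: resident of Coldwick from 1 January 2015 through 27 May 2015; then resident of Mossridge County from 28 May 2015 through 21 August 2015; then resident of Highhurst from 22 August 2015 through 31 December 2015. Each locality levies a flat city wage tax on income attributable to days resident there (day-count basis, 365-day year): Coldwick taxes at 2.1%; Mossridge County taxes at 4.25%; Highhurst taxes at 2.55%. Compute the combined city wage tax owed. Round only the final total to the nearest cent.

Coldwick, 1 January – 27 May 2015: 147 days → €158,500 × 2.1% × 147/365 = €1,340.5192
Mossridge County, 28 May – 21 August 2015: 86 days → €158,500 × 4.25% × 86/365 = €1,587.1712
Highhurst, 22 August – 31 December 2015: 132 days → €158,500 × 2.55% × 132/365 = €1,461.6740
Total = €4,389.3644

€4,389.36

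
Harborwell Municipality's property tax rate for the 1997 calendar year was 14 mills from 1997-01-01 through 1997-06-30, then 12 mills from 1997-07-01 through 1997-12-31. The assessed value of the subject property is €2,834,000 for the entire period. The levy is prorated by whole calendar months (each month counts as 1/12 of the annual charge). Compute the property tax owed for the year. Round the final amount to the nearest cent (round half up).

€36,842.00

1997-01-01 to 1997-06-30: 6 months at 14 mills → €2,834,000 × 1.4% × 6/12 = €19,838.0000
1997-07-01 to 1997-12-31: 6 months at 12 mills → €2,834,000 × 1.2% × 6/12 = €17,004.0000
Total = €36,842.0000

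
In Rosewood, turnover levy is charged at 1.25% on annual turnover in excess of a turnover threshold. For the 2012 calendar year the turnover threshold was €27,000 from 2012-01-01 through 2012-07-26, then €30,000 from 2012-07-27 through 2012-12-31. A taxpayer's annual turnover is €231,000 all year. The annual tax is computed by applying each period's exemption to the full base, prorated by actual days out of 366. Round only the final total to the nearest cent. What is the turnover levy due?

€2,533.81

2012-01-01 to 2012-07-26: 208 days, exemption €27,000 → (€231,000 − €27,000) × 1.25% × 208/366 = €1,449.1803
2012-07-27 to 2012-12-31: 158 days, exemption €30,000 → (€231,000 − €30,000) × 1.25% × 158/366 = €1,084.6311
Total = €2,533.8115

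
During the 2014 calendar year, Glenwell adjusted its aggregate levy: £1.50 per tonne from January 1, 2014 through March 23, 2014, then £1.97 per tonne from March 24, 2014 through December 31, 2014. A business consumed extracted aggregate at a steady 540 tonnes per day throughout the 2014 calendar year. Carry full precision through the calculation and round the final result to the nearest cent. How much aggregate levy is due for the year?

January 1 – March 23, 2014: 82 days × 540 tonnes/day = 44,280 tonnes at £1.50/tonne → £66,420.00
March 24 – December 31, 2014: 283 days × 540 tonnes/day = 152,820 tonnes at £1.97/tonne → £301,055.40

£367,475.40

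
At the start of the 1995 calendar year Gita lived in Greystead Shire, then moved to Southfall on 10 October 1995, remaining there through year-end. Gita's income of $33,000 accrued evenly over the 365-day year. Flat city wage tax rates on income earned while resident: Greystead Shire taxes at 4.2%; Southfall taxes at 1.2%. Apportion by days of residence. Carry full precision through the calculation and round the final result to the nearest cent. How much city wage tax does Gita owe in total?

Greystead Shire, 1 January – 9 October 1995: 282 days → $33,000 × 4.2% × 282/365 = $1,070.8274
Southfall, 10 October – 31 December 1995: 83 days → $33,000 × 1.2% × 83/365 = $90.0493
Total = $1,160.8767

$1,160.88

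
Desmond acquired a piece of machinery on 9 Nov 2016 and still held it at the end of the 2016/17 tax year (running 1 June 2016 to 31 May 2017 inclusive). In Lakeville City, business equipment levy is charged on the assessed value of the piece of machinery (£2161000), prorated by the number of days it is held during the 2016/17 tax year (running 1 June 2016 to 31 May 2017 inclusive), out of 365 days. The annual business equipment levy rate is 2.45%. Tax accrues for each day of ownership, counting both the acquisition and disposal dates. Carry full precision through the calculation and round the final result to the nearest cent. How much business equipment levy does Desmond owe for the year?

£29590.90

Days held (9 Nov 2016 – 31 May 2017): 204 out of 365
Tax = £2161000 × 2.45% × 204/365 = £29590.8986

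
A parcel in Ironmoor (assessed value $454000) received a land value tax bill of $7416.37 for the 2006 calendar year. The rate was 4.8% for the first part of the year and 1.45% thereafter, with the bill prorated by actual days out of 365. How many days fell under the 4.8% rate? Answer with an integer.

Let d = days at the first rate; then 365 − d days at the second rate.
$454000 × [4.8%·d + 1.45%·(365−d)] / 365 = $7416.37
Solving gives d = 20, so the new rate took effect on 21 Jan 2006.

20 days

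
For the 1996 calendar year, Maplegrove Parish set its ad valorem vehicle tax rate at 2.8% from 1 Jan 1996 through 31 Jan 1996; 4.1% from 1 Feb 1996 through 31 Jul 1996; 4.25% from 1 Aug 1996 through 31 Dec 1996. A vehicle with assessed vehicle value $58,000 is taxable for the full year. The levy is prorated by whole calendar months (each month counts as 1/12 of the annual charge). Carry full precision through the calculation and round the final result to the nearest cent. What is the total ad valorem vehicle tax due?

$2,351.42

1 Jan – 31 Jan 1996: 1 month at 2.8% → $58,000 × 2.8% × 1/12 = $135.3333
1 Feb – 31 Jul 1996: 6 months at 4.1% → $58,000 × 4.1% × 6/12 = $1,189.0000
1 Aug – 31 Dec 1996: 5 months at 4.25% → $58,000 × 4.25% × 5/12 = $1,027.0833
Total = $2,351.4167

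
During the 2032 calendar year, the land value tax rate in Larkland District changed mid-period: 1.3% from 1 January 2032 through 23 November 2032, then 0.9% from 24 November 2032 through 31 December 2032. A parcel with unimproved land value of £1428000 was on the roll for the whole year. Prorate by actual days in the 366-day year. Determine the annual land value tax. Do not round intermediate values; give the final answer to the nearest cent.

£17970.95

1 January – 23 November 2032: 328 days at 1.3% → £1428000 × 1.3% × 328/366 = £16636.5902
24 November – 31 December 2032: 38 days at 0.9% → £1428000 × 0.9% × 38/366 = £1334.3607
Total = £17970.9508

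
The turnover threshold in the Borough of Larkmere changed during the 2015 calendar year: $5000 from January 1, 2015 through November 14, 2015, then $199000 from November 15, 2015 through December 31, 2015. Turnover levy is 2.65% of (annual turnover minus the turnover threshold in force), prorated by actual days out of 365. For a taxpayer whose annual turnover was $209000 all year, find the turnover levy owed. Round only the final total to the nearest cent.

January 1 – November 14, 2015: 318 days, exemption $5000 → ($209000 − $5000) × 2.65% × 318/365 = $4709.8849
November 15 – December 31, 2015: 47 days, exemption $199000 → ($209000 − $199000) × 2.65% × 47/365 = $34.1233
Total = $4744.0082

$4744.01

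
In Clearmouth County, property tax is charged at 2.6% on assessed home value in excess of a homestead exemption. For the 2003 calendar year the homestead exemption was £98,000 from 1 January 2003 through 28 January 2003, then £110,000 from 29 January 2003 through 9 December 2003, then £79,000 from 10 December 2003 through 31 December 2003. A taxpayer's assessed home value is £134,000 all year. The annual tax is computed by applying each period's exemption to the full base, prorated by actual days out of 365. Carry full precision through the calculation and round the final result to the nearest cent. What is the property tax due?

£696.52

1 January – 28 January 2003: 28 days, exemption £98,000 → (£134,000 − £98,000) × 2.6% × 28/365 = £71.8027
29 January – 9 December 2003: 315 days, exemption £110,000 → (£134,000 − £110,000) × 2.6% × 315/365 = £538.5205
10 December – 31 December 2003: 22 days, exemption £79,000 → (£134,000 − £79,000) × 2.6% × 22/365 = £86.1918
Total = £696.5151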